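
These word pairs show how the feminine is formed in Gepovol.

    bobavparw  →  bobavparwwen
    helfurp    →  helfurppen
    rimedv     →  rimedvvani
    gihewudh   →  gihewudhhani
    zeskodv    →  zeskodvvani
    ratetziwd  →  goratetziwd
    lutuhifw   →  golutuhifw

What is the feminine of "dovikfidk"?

bobavparw and lutuhifw both end in -w yet inflect differently (bobavparwwen, golutuhifw), so the final letter is not what conditions the rule; the second-to-last letter is.
"dovikfidk" has second-to-last letter 'd'. The stems whose second-to-last letter is 'd' (rimedv → rimedvvani, gihewudh → gihewudhhani, zeskodv → zeskodvvani) double the final consonant and add -ani.
So dovikfidk → dovikfidkkani.

dovikfidkkani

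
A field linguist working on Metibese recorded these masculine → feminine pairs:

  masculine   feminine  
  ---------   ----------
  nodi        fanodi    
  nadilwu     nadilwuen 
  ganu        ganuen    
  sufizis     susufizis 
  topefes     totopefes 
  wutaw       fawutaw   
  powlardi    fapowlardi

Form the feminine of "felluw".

fafelluw

"felluw" ends in -w. The one such stem in the data (wutaw → fawutaw) adds the prefix fa-, so the same rule applies.
The other patterns: stems ending in -u add -en; stems ending in -s repeat the first consonant+vowel as a prefix.
So felluw → fafelluw.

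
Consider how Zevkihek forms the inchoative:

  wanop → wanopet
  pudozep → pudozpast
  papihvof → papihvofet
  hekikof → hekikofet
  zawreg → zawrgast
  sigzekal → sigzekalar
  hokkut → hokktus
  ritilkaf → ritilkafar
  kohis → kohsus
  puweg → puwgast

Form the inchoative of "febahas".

febahasar

ritilkaf and hekikof both end in -f yet inflect differently (ritilkafar, hekikofet), so the final letter is not what conditions the rule; the last vowel is.
"febahas" has last vowel 'a'. The stems whose last vowel is 'a' (ritilkaf → ritilkafar, sigzekal → sigzekalar) add -ar.
The other patterns: stems whose last vowel is 'i' or 'u' delete the last vowel and add -us; stems whose last vowel is 'e' delete the last vowel and add -ast; stems whose last vowel is 'o' add -et.
So febahas → febahasar.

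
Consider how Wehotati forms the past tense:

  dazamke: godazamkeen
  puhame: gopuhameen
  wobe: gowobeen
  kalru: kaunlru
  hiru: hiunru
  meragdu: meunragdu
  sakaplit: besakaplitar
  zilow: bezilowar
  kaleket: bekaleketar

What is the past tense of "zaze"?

dazamke and kaleket both have last vowel 'e' yet inflect differently (godazamkeen, bekaleketar), so the last vowel is not what conditions the rule; the final letter is.
"zaze" ends in -e. The stems ending in -e (dazamke → godazamkeen, puhame → gopuhameen, wobe → gowobeen) add go- … -en around the stem.
The other patterns: stems ending in -u insert -un- after the first vowel; stems ending in -t or -w add be- … -ar around the stem.
So zaze → gozazeen.

gozazeen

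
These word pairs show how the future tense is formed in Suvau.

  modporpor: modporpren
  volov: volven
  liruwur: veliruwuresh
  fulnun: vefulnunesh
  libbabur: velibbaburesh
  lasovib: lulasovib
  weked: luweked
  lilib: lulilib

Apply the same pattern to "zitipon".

zitipnen

modporpor and liruwur both end in -r yet inflect differently (modporpren, veliruwuresh), so the final letter is not what conditions the rule; the last vowel is.
"zitipon" has last vowel 'o'. The stems whose last vowel is 'o' (modporpor → modporpren, volov → volven) delete the last vowel and add -en.
So zitipon → zitipnen.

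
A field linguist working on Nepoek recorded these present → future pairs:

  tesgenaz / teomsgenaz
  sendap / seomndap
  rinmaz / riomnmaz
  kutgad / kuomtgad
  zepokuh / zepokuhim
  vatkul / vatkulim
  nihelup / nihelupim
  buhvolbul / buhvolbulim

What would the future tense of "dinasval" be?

"dinasval" has last vowel 'a'. The stems whose last vowel is 'a' (tesgenaz → teomsgenaz, sendap → seomndap, rinmaz → riomnmaz) insert -om- after the first vowel.
So dinasval → diomnasval.

diomnasval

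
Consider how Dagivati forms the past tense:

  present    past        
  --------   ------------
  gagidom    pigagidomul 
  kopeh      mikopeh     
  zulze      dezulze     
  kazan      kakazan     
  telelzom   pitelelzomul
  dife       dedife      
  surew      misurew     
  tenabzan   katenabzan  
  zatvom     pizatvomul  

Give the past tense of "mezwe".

"mezwe" ends in -e. The stems ending in -e (dife → dedife, zulze → dezulze) add the prefix de-.
So mezwe → demezwe.

demezwe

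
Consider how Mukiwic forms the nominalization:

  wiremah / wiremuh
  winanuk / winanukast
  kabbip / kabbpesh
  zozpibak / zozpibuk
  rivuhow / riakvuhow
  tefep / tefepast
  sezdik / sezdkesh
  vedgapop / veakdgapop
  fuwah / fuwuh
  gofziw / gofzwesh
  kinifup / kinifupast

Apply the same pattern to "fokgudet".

fokgudetast

kabbip and kinifup both end in -p yet inflect differently (kabbpesh, kinifupast), so the final letter is not what conditions the rule; the last vowel is.
"fokgudet" has last vowel 'e'. The one such stem in the data (tefep → tefepast) adds -ast, so the same rule applies.
The other patterns: stems whose last vowel is 'i' delete the last vowel and add -esh; stems whose last vowel is 'a' change the last vowel to 'u'; stems whose last vowel is 'o' insert -ak- after the first vowel.
So fokgudet → fokgudetast.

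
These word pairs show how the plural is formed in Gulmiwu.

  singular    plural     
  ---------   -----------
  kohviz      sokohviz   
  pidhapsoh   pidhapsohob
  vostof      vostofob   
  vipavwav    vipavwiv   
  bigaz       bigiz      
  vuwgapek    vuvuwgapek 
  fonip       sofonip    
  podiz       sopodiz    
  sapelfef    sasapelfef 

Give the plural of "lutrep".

sapelfef and vostof both end in -f yet inflect differently (sasapelfef, vostofob), so the final letter is not what conditions the rule; the last vowel is.
"lutrep" has last vowel 'e'. The stems whose last vowel is 'e' (sapelfef → sasapelfef, vuwgapek → vuvuwgapek) repeat the first consonant+vowel as a prefix.
So lutrep → lulutrep.

lulutrep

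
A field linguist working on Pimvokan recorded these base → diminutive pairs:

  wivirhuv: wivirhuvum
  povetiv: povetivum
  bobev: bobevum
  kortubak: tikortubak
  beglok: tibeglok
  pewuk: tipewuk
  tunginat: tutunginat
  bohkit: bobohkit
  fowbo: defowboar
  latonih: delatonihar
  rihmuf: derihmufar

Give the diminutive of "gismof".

degismofar

"gismof" ends in -f. The one such stem in the data (rihmuf → derihmufar) adds de- … -ar around the stem, so the same rule applies.
The other patterns: stems ending in -v add -um; stems ending in -k add the prefix ti-; stems ending in -t repeat the first consonant+vowel as a prefix.
So gismof → degismofar.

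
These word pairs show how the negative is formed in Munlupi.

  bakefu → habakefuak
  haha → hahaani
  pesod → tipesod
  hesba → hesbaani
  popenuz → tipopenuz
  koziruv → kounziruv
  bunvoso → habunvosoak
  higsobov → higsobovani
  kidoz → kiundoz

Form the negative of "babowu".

hababowuak

koziruv and higsobov both end in -v yet inflect differently (kounziruv, higsobovani), so the final letter is not what conditions the rule; the first letter is.
"babowu" begins with b-. The stems beginning with b- (bakefu → habakefuak, bunvoso → habunvosoak) add ha- … -ak around the stem.
So babowu → hababowuak.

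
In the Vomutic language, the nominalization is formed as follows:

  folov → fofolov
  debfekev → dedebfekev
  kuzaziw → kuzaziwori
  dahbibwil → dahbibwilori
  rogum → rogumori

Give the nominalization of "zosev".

zozosev

debfekev and dahbibwil both begin with d- yet inflect differently (dedebfekev, dahbibwilori), so the first letter is not what conditions the rule; the final letter is.
"zosev" ends in -v. The stems ending in -v (folov → fofolov, debfekev → dedebfekev) repeat the first consonant+vowel as a prefix.
The other pattern: stems ending in -l, -m or -w add -ori.
So zosev → zozosev.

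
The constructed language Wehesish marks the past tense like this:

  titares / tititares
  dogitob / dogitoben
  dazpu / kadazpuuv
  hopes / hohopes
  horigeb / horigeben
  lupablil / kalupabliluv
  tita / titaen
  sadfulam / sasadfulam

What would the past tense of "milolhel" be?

kamilolheluv

horigeb and hopes both have last vowel 'e' yet inflect differently (horigeben, hohopes), so the last vowel is not what conditions the rule; the final letter is.
"milolhel" ends in -l. The one such stem in the data (lupablil → kalupabliluv) adds ka- … -uv around the stem, so the same rule applies.
The other patterns: stems ending in -a or -b add -en; stems ending in -m or -s repeat the first consonant+vowel as a prefix.
So milolhel → kamilolheluv.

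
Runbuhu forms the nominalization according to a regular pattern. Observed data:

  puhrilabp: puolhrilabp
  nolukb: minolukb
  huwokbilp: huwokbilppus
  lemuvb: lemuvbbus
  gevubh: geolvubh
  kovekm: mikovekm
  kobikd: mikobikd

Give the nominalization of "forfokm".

miforfokm

nolukb and lemuvb both end in -b yet inflect differently (minolukb, lemuvbbus), so the final letter is not what conditions the rule; the second-to-last letter is.
"forfokm" has second-to-last letter 'k'. The stems whose second-to-last letter is 'k' (kobikd → mikobikd, kovekm → mikovekm, nolukb → minolukb) add the prefix mi-.
The other patterns: stems whose second-to-last letter is 'b' insert -ol- after the first vowel; stems whose second-to-last letter is 'l' or 'v' double the final consonant and add -us.
So forfokm → miforfokm.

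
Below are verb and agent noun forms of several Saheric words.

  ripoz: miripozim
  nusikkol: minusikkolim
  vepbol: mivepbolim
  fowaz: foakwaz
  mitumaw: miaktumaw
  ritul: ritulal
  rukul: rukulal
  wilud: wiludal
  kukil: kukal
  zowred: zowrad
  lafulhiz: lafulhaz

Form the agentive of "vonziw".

ripoz and fowaz both end in -z yet inflect differently (miripozim, foakwaz), so the final letter is not what conditions the rule; the last vowel is.
"vonziw" has last vowel 'i'. The stems whose last vowel is 'i' (kukil → kukal, lafulhiz → lafulhaz) change the last vowel to 'a'.
The other patterns: stems whose last vowel is 'o' add mi- … -im around the stem; stems whose last vowel is 'a' insert -ak- after the first vowel; stems whose last vowel is 'u' add -al.
So vonziw → vonzaw.

vonzaw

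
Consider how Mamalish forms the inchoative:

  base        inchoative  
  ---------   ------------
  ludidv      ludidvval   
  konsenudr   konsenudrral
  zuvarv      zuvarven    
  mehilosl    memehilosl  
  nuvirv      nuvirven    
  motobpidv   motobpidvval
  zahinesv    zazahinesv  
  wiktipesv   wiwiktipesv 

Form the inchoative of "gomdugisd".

"gomdugisd" has second-to-last letter 's'. The stems whose second-to-last letter is 's' (zahinesv → zazahinesv, mehilosl → memehilosl, wiktipesv → wiwiktipesv) repeat the first consonant+vowel as a prefix.
So gomdugisd → gogomdugisd.

gogomdugisd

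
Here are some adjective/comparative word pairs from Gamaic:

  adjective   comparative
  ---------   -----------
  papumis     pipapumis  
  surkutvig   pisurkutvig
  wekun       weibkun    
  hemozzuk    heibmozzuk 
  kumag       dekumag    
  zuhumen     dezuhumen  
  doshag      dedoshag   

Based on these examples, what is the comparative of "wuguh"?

wuibguh

surkutvig and kumag both end in -g yet inflect differently (pisurkutvig, dekumag), so the final letter is not what conditions the rule; the last vowel is.
"wuguh" has last vowel 'u'. The stems whose last vowel is 'u' (wekun → weibkun, hemozzuk → heibmozzuk) insert -ib- after the first vowel.
The other patterns: stems whose last vowel is 'i' add the prefix pi-; stems whose last vowel is 'a' or 'e' add the prefix de-.
So wuguh → wuibguh.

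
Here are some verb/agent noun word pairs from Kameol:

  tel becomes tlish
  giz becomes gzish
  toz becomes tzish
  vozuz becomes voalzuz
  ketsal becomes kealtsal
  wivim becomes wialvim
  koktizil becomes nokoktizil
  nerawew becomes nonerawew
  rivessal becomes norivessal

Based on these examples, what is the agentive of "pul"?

plish

"pul" has 1 vowel. The stems with 1 vowel (tel → tlish, giz → gzish, toz → tzish) delete the last vowel and add -ish.
The other patterns: stems with 2 vowels insert -al- after the first vowel; stems with 3 vowels add the prefix no-.
So pul → plish.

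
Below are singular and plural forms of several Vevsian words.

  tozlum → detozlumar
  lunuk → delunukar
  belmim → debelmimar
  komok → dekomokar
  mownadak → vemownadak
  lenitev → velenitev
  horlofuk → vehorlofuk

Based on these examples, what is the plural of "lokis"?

delokisar

lunuk and mownadak both end in -k yet inflect differently (delunukar, vemownadak), so the final letter is not what conditions the rule; the number of vowels is.
"lokis" has 2 vowels. The stems with 2 vowels (tozlum → detozlumar, lunuk → delunukar, belmim → debelmimar) add de- … -ar around the stem.
The other pattern: stems with 3 vowels add the prefix ve-.
So lokis → delokisar.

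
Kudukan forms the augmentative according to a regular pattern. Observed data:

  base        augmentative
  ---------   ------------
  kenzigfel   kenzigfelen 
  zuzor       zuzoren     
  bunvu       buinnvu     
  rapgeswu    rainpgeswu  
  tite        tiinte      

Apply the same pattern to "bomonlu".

boinmonlu

"bomonlu" ends in a vowel. The stems ending in a vowel (bunvu → buinnvu, rapgeswu → rainpgeswu, tite → tiinte) insert -in- after the first vowel.
The other pattern: stems ending in a consonant add -en.
So bomonlu → boinmonlu.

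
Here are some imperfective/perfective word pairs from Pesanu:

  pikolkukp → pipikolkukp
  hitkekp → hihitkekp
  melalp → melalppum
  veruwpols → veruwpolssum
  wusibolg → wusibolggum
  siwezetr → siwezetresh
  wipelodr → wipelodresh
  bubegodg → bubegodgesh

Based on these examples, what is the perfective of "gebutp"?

gebutpesh

pikolkukp and melalp both end in -p yet inflect differently (pipikolkukp, melalppum), so the final letter is not what conditions the rule; the second-to-last letter is.
"gebutp" has second-to-last letter 't'. The one such stem in the data (siwezetr → siwezetresh) adds -esh, so the same rule applies.
The other patterns: stems whose second-to-last letter is 'k' repeat the first consonant+vowel as a prefix; stems whose second-to-last letter is 'l' double the final consonant and add -um.
So gebutp → gebutpesh.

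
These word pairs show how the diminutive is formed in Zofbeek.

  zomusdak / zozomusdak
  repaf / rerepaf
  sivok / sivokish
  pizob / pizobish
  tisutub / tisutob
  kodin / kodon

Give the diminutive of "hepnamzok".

hepnamzokish

zomusdak and sivok both end in -k yet inflect differently (zozomusdak, sivokish), so the final letter is not what conditions the rule; the last vowel is.
"hepnamzok" has last vowel 'o'. The stems whose last vowel is 'o' (sivok → sivokish, pizob → pizobish) add -ish.
The other patterns: stems whose last vowel is 'a' repeat the first consonant+vowel as a prefix; stems whose last vowel is 'i' or 'u' change the last vowel to 'o'.
So hepnamzok → hepnamzokish.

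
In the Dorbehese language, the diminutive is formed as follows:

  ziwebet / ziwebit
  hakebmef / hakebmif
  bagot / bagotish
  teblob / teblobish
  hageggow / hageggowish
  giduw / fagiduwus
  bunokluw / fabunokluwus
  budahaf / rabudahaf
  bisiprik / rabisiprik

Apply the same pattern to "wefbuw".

fawefbuwus

ziwebet and bagot both end in -t yet inflect differently (ziwebit, bagotish), so the final letter is not what conditions the rule; the last vowel is.
"wefbuw" has last vowel 'u'. The stems whose last vowel is 'u' (giduw → fagiduwus, bunokluw → fabunokluwus) add fa- … -us around the stem.
The other patterns: stems whose last vowel is 'e' change the last vowel to 'i'; stems whose last vowel is 'o' add -ish; stems whose last vowel is 'a' or 'i' add the prefix ra-.
So wefbuw → fawefbuwus.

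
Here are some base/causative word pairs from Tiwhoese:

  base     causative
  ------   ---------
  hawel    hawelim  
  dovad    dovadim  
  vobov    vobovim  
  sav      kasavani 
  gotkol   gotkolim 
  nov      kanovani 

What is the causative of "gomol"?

"gomol" has 2 vowels. The stems with 2 vowels (vobov → vobovim, hawel → hawelim, dovad → dovadim) add -im.
So gomol → gomolim.

gomolim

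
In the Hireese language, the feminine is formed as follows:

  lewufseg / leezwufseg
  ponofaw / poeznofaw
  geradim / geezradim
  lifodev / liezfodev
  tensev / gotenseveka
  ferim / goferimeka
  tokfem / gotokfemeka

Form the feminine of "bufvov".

gobufvoveka

lifodev and tensev both end in -v yet inflect differently (liezfodev, gotenseveka), so the final letter is not what conditions the rule; the number of vowels is.
"bufvov" has 2 vowels. The stems with 2 vowels (tensev → gotenseveka, ferim → goferimeka, tokfem → gotokfemeka) add go- … -eka around the stem.
So bufvov → gobufvoveka.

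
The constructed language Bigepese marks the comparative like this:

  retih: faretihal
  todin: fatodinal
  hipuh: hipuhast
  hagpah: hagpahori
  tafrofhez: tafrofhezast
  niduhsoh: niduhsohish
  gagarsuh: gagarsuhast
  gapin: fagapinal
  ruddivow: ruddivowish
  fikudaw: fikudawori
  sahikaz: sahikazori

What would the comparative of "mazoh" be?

mazohish

retih and hipuh both end in -h yet inflect differently (faretihal, hipuhast), so the final letter is not what conditions the rule; the last vowel is.
"mazoh" has last vowel 'o'. The stems whose last vowel is 'o' (niduhsoh → niduhsohish, ruddivow → ruddivowish) add -ish.
The other patterns: stems whose last vowel is 'i' add fa- … -al around the stem; stems whose last vowel is 'e' or 'u' add -ast; stems whose last vowel is 'a' add -ori.
So mazoh → mazohish.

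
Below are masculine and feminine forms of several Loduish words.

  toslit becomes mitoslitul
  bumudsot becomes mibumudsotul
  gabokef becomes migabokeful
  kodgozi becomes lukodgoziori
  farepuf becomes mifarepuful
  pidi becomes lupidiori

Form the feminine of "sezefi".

lusezefiori

kodgozi and toslit both have last vowel 'i' yet inflect differently (lukodgoziori, mitoslitul), so the last vowel is not what conditions the rule; the final letter is.
"sezefi" ends in -i. The stems ending in -i (kodgozi → lukodgoziori, pidi → lupidiori) add lu- … -ori around the stem.
So sezefi → lusezefiori.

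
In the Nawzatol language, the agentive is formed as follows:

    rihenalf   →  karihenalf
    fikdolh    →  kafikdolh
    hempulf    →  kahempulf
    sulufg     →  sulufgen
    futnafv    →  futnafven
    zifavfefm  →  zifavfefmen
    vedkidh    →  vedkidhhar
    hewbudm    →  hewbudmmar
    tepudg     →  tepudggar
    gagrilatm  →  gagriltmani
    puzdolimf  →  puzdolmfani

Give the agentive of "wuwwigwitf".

wuwwigwtfani

fikdolh and vedkidh both end in -h yet inflect differently (kafikdolh, vedkidhhar), so the final letter is not what conditions the rule; the second-to-last letter is.
"wuwwigwitf" has second-to-last letter 't'. The one such stem in the data (gagrilatm → gagriltmani) deletes the last vowel and adds -ani (as does puzdolimf), so the same rule applies.
The other patterns: stems whose second-to-last letter is 'l' add the prefix ka-; stems whose second-to-last letter is 'f' add -en; stems whose second-to-last letter is 'd' double the final consonant and add -ar.
So wuwwigwitf → wuwwigwtfani.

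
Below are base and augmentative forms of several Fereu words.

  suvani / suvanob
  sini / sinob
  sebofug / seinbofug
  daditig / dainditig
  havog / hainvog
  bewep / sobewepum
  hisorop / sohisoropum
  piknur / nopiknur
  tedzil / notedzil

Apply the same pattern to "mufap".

"mufap" ends in -p. The stems ending in -p (bewep → sobewepum, hisorop → sohisoropum) add so- … -um around the stem.
The other patterns: stems ending in -i drop the final letter and add -ob; stems ending in -g insert -in- after the first vowel; stems ending in -l or -r add the prefix no-.
So mufap → somufapum.

somufapum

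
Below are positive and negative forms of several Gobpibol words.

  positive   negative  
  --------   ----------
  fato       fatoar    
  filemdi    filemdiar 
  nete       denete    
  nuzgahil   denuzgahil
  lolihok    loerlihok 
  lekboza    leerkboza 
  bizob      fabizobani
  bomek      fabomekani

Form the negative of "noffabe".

lolihok and bomek both end in -k yet inflect differently (loerlihok, fabomekani), so the final letter is not what conditions the rule; the first letter is.
"noffabe" begins with n-. The stems beginning with n- (nete → denete, nuzgahil → denuzgahil) add the prefix de-.
The other patterns: stems beginning with f- add -ar; stems beginning with l- insert -er- after the first vowel; stems beginning with b- add fa- … -ani around the stem.
So noffabe → denoffabe.

denoffabe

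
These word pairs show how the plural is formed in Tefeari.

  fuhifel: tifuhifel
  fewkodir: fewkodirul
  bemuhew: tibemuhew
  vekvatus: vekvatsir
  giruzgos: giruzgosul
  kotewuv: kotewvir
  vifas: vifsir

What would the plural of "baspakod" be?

vekvatus and giruzgos both end in -s yet inflect differently (vekvatsir, giruzgosul), so the final letter is not what conditions the rule; the last vowel is.
"baspakod" has last vowel 'o'. The one such stem in the data (giruzgos → giruzgosul) adds -ul, so the same rule applies.
So baspakod → baspakodul.

baspakodul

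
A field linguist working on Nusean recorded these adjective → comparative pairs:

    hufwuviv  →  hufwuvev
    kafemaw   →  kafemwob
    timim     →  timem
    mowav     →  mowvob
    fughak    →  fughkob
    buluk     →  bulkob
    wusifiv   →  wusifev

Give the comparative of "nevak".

wusifiv and mowav both end in -v yet inflect differently (wusifev, mowvob), so the final letter is not what conditions the rule; the last vowel is.
"nevak" has last vowel 'a'. The stems whose last vowel is 'a' (kafemaw → kafemwob, fughak → fughkob, mowav → mowvob) delete the last vowel and add -ob.
The other pattern: stems whose last vowel is 'i' change the last vowel to 'e'.
So nevak → nevkob.

nevkob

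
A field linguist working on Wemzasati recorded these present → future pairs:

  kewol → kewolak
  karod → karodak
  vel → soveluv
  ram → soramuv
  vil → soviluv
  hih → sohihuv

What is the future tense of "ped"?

"ped" has 1 vowel. The stems with 1 vowel (vel → soveluv, hih → sohihuv, ram → soramuv) add so- … -uv around the stem.
So ped → sopeduv.

sopeduv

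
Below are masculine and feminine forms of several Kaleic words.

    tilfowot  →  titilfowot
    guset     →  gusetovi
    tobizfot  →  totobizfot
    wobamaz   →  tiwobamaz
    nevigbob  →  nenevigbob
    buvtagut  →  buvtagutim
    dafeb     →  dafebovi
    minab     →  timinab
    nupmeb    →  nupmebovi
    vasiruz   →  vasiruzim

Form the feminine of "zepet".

zepetovi

buvtagut and guset both end in -t yet inflect differently (buvtagutim, gusetovi), so the final letter is not what conditions the rule; the last vowel is.
"zepet" has last vowel 'e'. The stems whose last vowel is 'e' (guset → gusetovi, dafeb → dafebovi, nupmeb → nupmebovi) add -ovi.
The other patterns: stems whose last vowel is 'u' add -im; stems whose last vowel is 'o' repeat the first consonant+vowel as a prefix; stems whose last vowel is 'a' add the prefix ti-.
So zepet → zepetovi.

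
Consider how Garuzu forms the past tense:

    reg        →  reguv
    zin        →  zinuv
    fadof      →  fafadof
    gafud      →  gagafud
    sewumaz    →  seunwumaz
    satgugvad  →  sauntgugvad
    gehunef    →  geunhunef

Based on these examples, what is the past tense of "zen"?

zenuv

gafud and satgugvad both end in -d yet inflect differently (gagafud, sauntgugvad), so the final letter is not what conditions the rule; the number of vowels is.
"zen" has 1 vowel. The stems with 1 vowel (reg → reguv, zin → zinuv) add -uv.
So zen → zenuv.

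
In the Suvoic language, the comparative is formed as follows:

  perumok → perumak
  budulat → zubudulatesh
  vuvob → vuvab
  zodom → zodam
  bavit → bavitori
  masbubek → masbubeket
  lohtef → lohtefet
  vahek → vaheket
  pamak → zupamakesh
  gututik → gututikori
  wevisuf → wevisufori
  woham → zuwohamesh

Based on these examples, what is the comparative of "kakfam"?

zukakfamesh

vahek and perumok both end in -k yet inflect differently (vaheket, perumak), so the final letter is not what conditions the rule; the last vowel is.
"kakfam" has last vowel 'a'. The stems whose last vowel is 'a' (budulat → zubudulatesh, woham → zuwohamesh, pamak → zupamakesh) add zu- … -esh around the stem.
So kakfam → zukakfamesh.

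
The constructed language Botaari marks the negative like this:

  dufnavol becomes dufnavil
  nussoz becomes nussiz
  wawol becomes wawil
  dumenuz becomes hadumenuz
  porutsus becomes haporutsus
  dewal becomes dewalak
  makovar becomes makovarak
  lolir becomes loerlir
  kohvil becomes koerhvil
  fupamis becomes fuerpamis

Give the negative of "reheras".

reherasak

nussoz and dumenuz both end in -z yet inflect differently (nussiz, hadumenuz), so the final letter is not what conditions the rule; the last vowel is.
"reheras" has last vowel 'a'. The stems whose last vowel is 'a' (dewal → dewalak, makovar → makovarak) add -ak.
The other patterns: stems whose last vowel is 'o' change the last vowel to 'i'; stems whose last vowel is 'u' add the prefix ha-; stems whose last vowel is 'i' insert -er- after the first vowel.
So reheras → reherasak.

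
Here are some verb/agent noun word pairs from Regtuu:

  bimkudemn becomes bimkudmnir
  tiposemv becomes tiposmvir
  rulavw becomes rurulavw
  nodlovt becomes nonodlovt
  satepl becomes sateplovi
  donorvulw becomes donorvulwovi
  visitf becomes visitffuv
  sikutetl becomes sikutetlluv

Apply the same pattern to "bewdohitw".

"bewdohitw" has second-to-last letter 't'. The stems whose second-to-last letter is 't' (visitf → visitffuv, sikutetl → sikutetlluv) double the final consonant and add -uv.
So bewdohitw → bewdohitwwuv.

bewdohitwwuv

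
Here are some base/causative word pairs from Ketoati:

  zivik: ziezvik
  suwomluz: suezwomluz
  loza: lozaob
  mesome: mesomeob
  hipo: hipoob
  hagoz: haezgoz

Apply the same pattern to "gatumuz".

gaeztumuz

"gatumuz" ends in a consonant. The stems ending in a consonant (hagoz → haezgoz, suwomluz → suezwomluz, zivik → ziezvik) insert -ez- after the first vowel.
The other pattern: stems ending in a vowel add -ob.
So gatumuz → gaeztumuz.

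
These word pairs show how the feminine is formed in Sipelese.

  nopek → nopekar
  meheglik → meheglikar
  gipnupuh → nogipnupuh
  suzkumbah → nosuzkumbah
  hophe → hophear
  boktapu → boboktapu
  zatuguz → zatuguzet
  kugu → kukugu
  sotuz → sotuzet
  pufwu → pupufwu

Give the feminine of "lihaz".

lihazet

gipnupuh and zatuguz both have last vowel 'u' yet inflect differently (nogipnupuh, zatuguzet), so the last vowel is not what conditions the rule; the final letter is.
"lihaz" ends in -z. The stems ending in -z (zatuguz → zatuguzet, sotuz → sotuzet) add -et.
So lihaz → lihazet.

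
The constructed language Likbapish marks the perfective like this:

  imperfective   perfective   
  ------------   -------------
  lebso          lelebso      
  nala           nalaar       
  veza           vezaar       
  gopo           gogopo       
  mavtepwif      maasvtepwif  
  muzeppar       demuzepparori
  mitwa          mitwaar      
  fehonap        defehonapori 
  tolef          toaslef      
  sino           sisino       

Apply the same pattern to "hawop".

dehawopori

"hawop" ends in -p. The one such stem in the data (fehonap → defehonapori) adds de- … -ori around the stem, so the same rule applies.
So hawop → dehawopori.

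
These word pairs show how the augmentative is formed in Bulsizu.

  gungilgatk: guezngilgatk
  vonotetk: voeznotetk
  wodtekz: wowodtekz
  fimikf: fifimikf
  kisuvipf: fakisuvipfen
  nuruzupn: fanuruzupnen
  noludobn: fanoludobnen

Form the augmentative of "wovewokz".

wowovewokz

"wovewokz" has second-to-last letter 'k'. The stems whose second-to-last letter is 'k' (wodtekz → wowodtekz, fimikf → fifimikf) repeat the first consonant+vowel as a prefix.
The other patterns: stems whose second-to-last letter is 't' insert -ez- after the first vowel; stems whose second-to-last letter is 'b' or 'p' add fa- … -en around the stem.
So wovewokz → wowovewokz.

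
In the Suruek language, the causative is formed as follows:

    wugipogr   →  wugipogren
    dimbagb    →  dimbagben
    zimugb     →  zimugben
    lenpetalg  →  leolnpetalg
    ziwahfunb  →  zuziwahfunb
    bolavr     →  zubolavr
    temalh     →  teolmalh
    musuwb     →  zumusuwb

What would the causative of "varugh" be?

"varugh" has second-to-last letter 'g'. The stems whose second-to-last letter is 'g' (wugipogr → wugipogren, dimbagb → dimbagben, zimugb → zimugben) add -en.
The other patterns: stems whose second-to-last letter is 'l' insert -ol- after the first vowel; stems whose second-to-last letter is 'n', 'v' or 'w' add the prefix zu-.
So varugh → varughen.

varughen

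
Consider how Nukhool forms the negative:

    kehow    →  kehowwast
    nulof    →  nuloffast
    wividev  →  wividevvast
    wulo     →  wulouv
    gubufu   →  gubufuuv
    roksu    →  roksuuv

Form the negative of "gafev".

gafevvast

"gafev" ends in a consonant. The stems ending in a consonant (kehow → kehowwast, nulof → nuloffast, wividev → wividevvast) double the final consonant and add -ast.
The other pattern: stems ending in a vowel add -uv.
So gafev → gafevvast.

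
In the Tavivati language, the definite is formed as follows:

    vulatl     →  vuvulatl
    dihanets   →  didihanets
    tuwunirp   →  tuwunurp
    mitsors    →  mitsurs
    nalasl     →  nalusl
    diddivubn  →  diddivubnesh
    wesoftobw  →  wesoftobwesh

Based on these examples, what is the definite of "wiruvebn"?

wiruvebnesh

nalasl and vulatl both end in -l yet inflect differently (nalusl, vuvulatl), so the final letter is not what conditions the rule; the second-to-last letter is.
"wiruvebn" has second-to-last letter 'b'. The stems whose second-to-last letter is 'b' (wesoftobw → wesoftobwesh, diddivubn → diddivubnesh) add -esh.
The other patterns: stems whose second-to-last letter is 'r' or 's' change the last vowel to 'u'; stems whose second-to-last letter is 't' repeat the first consonant+vowel as a prefix.
So wiruvebn → wiruvebnesh.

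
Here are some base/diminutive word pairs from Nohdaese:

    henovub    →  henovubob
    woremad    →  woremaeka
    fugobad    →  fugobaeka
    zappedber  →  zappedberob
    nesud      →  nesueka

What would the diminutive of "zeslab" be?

zeslabob

nesud and henovub both have last vowel 'u' yet inflect differently (nesueka, henovubob), so the last vowel is not what conditions the rule; the final letter is.
"zeslab" ends in -b. The one such stem in the data (henovub → henovubob) adds -ob, so the same rule applies.
The other pattern: stems ending in -d drop the final letter and add -eka.
So zeslab → zeslabob.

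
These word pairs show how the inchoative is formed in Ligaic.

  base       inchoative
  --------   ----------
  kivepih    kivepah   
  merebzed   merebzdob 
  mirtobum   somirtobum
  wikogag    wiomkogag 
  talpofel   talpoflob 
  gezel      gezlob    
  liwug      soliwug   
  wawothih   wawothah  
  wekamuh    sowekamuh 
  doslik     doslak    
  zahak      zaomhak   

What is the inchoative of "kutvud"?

sokutvud

zahak and doslik both end in -k yet inflect differently (zaomhak, doslak), so the final letter is not what conditions the rule; the last vowel is.
"kutvud" has last vowel 'u'. The stems whose last vowel is 'u' (liwug → soliwug, mirtobum → somirtobum, wekamuh → sowekamuh) add the prefix so-.
The other patterns: stems whose last vowel is 'e' delete the last vowel and add -ob; stems whose last vowel is 'a' insert -om- after the first vowel; stems whose last vowel is 'i' change the last vowel to 'a'.
So kutvud → sokutvud.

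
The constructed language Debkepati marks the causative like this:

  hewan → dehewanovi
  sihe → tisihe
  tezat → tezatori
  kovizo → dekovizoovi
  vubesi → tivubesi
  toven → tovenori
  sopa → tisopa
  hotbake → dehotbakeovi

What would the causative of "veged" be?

sihe and hotbake both end in -e yet inflect differently (tisihe, dehotbakeovi), so the final letter is not what conditions the rule; the first letter is.
"veged" begins with v-. The one such stem in the data (vubesi → tivubesi) adds the prefix ti-, so the same rule applies.
So veged → tiveged.

tiveged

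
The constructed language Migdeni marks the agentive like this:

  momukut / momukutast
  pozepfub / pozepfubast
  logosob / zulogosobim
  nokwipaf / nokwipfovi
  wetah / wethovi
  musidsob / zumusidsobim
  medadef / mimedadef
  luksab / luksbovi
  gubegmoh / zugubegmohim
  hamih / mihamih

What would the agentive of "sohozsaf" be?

sohozsfovi

"sohozsaf" has last vowel 'a'. The stems whose last vowel is 'a' (wetah → wethovi, luksab → luksbovi, nokwipaf → nokwipfovi) delete the last vowel and add -ovi.
So sohozsaf → sohozsfovi.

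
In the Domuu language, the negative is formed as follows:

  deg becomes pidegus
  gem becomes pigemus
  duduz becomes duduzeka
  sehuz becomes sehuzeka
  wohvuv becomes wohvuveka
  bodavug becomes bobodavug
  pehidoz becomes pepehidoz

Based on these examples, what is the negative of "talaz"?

talazeka

deg and bodavug both end in -g yet inflect differently (pidegus, bobodavug), so the final letter is not what conditions the rule; the number of vowels is.
"talaz" has 2 vowels. The stems with 2 vowels (duduz → duduzeka, sehuz → sehuzeka, wohvuv → wohvuveka) add -eka.
The other patterns: stems with 1 vowel add pi- … -us around the stem; stems with 3 vowels repeat the first consonant+vowel as a prefix.
So talaz → talazeka.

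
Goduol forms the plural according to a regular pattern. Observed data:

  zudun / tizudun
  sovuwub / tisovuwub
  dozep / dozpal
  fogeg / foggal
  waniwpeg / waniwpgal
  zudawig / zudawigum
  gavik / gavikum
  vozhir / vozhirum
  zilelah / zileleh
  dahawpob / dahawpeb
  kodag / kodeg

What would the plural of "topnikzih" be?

topnikzihum

fogeg and zudawig both end in -g yet inflect differently (foggal, zudawigum), so the final letter is not what conditions the rule; the last vowel is.
"topnikzih" has last vowel 'i'. The stems whose last vowel is 'i' (zudawig → zudawigum, gavik → gavikum, vozhir → vozhirum) add -um.
So topnikzih → topnikzihum.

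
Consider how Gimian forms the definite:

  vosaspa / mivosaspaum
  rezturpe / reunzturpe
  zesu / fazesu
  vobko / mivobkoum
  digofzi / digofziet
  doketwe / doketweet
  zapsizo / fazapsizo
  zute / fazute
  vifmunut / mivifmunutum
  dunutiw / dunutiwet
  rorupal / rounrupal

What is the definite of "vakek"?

zute and doketwe both end in -e yet inflect differently (fazute, doketweet), so the final letter is not what conditions the rule; the first letter is.
"vakek" begins with v-. The stems beginning with v- (vobko → mivobkoum, vosaspa → mivosaspaum, vifmunut → mivifmunutum) add mi- … -um around the stem.
So vakek → mivakekum.

mivakekum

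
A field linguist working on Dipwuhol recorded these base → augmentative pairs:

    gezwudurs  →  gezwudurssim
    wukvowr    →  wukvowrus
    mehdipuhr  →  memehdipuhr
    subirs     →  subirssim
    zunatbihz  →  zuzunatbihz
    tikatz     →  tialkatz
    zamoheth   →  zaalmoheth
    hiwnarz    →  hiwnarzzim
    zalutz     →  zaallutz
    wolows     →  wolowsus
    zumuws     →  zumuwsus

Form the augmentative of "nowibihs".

nonowibihs

"nowibihs" has second-to-last letter 'h'. The stems whose second-to-last letter is 'h' (mehdipuhr → memehdipuhr, zunatbihz → zuzunatbihz) repeat the first consonant+vowel as a prefix.
The other patterns: stems whose second-to-last letter is 'r' double the final consonant and add -im; stems whose second-to-last letter is 't' insert -al- after the first vowel; stems whose second-to-last letter is 'w' add -us.
So nowibihs → nonowibihs.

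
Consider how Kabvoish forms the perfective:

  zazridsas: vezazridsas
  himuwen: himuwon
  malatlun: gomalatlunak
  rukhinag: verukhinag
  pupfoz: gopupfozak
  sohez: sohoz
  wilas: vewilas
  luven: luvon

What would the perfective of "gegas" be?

vegegas

sohez and pupfoz both end in -z yet inflect differently (sohoz, gopupfozak), so the final letter is not what conditions the rule; the last vowel is.
"gegas" has last vowel 'a'. The stems whose last vowel is 'a' (wilas → vewilas, rukhinag → verukhinag, zazridsas → vezazridsas) add the prefix ve-.
So gegas → vegegas.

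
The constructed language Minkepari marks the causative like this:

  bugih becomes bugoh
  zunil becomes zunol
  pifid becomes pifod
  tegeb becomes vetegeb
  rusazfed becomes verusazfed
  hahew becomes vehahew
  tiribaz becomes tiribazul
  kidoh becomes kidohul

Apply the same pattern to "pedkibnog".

pifid and rusazfed both end in -d yet inflect differently (pifod, verusazfed), so the final letter is not what conditions the rule; the last vowel is.
"pedkibnog" has last vowel 'o'. The one such stem in the data (kidoh → kidohul) adds -ul, so the same rule applies.
The other patterns: stems whose last vowel is 'i' change the last vowel to 'o'; stems whose last vowel is 'e' add the prefix ve-.
So pedkibnog → pedkibnogul.

pedkibnogul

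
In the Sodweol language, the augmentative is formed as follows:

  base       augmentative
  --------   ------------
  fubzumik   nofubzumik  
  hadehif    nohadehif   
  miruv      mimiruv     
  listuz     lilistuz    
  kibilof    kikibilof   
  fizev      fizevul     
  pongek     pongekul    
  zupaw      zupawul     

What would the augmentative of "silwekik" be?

"silwekik" has last vowel 'i'. The stems whose last vowel is 'i' (fubzumik → nofubzumik, hadehif → nohadehif) add the prefix no-.
The other patterns: stems whose last vowel is 'o' or 'u' repeat the first consonant+vowel as a prefix; stems whose last vowel is 'a' or 'e' add -ul.
So silwekik → nosilwekik.

nosilwekik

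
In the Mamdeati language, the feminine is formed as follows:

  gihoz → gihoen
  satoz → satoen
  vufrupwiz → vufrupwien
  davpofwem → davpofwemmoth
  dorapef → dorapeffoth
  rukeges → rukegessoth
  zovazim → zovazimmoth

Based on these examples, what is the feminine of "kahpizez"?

kahpizeen

vufrupwiz and zovazim both have last vowel 'i' yet inflect differently (vufrupwien, zovazimmoth), so the last vowel is not what conditions the rule; the final letter is.
"kahpizez" ends in -z. The stems ending in -z (gihoz → gihoen, satoz → satoen, vufrupwiz → vufrupwien) drop the final letter and add -en.
The other pattern: stems ending in -f, -m or -s double the final consonant and add -oth.
So kahpizez → kahpizeen.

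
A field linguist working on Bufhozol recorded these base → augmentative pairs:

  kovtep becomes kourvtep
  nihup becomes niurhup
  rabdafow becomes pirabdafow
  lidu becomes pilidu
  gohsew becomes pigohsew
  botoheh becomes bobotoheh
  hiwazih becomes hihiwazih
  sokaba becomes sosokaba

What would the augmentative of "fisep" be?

fiursep

nihup and lidu both have last vowel 'u' yet inflect differently (niurhup, pilidu), so the last vowel is not what conditions the rule; the final letter is.
"fisep" ends in -p. The stems ending in -p (kovtep → kourvtep, nihup → niurhup) insert -ur- after the first vowel.
The other patterns: stems ending in -u or -w add the prefix pi-; stems ending in -a or -h repeat the first consonant+vowel as a prefix.
So fisep → fiursep.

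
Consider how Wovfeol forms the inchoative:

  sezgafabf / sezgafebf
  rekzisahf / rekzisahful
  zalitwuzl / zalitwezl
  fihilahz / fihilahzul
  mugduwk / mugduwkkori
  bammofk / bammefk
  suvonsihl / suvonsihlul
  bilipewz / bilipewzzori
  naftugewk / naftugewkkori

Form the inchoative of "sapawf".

sapawffori

"sapawf" has second-to-last letter 'w'. The stems whose second-to-last letter is 'w' (naftugewk → naftugewkkori, mugduwk → mugduwkkori, bilipewz → bilipewzzori) double the final consonant and add -ori.
The other patterns: stems whose second-to-last letter is 'h' add -ul; stems whose second-to-last letter is 'b', 'f' or 'z' change the last vowel to 'e'.
So sapawf → sapawffori.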